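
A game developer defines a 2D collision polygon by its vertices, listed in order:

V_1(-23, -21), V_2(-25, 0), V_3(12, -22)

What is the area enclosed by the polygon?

366.5

Cross-terms: -525, 550, -758  ⇒  Σ = -733
Area = |Σ|/2 = 366.5.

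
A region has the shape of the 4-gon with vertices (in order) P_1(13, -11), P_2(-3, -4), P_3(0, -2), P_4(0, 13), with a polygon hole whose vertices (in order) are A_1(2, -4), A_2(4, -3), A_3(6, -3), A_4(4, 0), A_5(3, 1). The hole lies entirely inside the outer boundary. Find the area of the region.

115

Outer boundary:
P_1→P_2: (13)(-4) − (-3)(-11) = -85
P_2→P_3: (-3)(-2) − (0)(-4) = 6
P_3→P_4: (0)(13) − (0)(-2) = 0
P_4→P_1: (0)(-11) − (13)(13) = -169
Σ = -248
Area = |Σ|/2 = 124.
Hole:
Apply Gauss's area formula: 2A = Σ (x_i·y_{i+1} − x_{i+1}·y_i), indices taken mod 5.
Cross-terms: 10, 6, 12, 4, -14  ⇒  Σ = 18
Area = |Σ|/2 = 9.
Net area = 124 − 9 = 115.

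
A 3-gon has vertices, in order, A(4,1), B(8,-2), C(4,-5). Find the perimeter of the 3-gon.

|AB| = √((4)² + (-3)²) = √25 = 5
|BC| = √((-4)² + (-3)²) = √25 = 5
|CA| = √((0)² + (6)²) = √36 = 6
Perimeter = 5 + 5 + 6 = 16.

16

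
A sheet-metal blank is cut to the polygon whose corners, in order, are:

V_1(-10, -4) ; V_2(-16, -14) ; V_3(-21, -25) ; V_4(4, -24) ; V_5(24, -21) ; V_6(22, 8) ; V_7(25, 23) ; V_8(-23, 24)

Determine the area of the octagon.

1849.5

Σ = (76) + (106) + (604) + (492) + (654) + (306) + (1129) + (332) = 3699
Area = |Σ|/2 = 1849.5.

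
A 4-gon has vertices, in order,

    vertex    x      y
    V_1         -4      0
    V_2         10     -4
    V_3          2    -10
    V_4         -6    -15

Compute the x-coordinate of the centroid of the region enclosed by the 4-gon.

8/113

Apply the shoelace formula. First the cross-terms c_i = x_i·y_{i+1} − x_{i+1}·y_i:
  16, -92, -90, -60  ⇒  2A = -226, A = -113.
Then Σ (x_i + x_{i+1})·c_i = -48, so x̄ = -48 / (6·(-113)) = 8/113.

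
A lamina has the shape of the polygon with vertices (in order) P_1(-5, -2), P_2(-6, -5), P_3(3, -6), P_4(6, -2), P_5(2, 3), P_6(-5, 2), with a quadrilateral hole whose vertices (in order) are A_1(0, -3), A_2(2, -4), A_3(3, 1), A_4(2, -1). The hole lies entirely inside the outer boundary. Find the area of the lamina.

73

Outer boundary:
Apply the shoelace formula: 2A = Σ (x_i·y_{i+1} − x_{i+1}·y_i), indices taken mod 6.
Σ = (13) + (51) + (30) + (22) + (19) + (20) = 155
Area = |Σ|/2 = 77.5.
Hole:
Apply the shoelace (surveyor's) formula: 2A = Σ (x_i·y_{i+1} − x_{i+1}·y_i), indices taken mod 4.
Σ = (6) + (14) + (-5) + (-6) = 9
Area = |Σ|/2 = 4.5.
Net area = 77.5 − 4.5 = 73.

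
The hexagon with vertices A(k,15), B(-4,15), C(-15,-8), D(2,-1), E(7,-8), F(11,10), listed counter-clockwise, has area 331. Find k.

0

Write out the shoelace sum; only the two edges meeting at A involve k:
2·Area = [(11·15 − k·10) + (k·15 − (-4)·15)] + 437
       = 5·k + 662 = 662
⇒ k = 0.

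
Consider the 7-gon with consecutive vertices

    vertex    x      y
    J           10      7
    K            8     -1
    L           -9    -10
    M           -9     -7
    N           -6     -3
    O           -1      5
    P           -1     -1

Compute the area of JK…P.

110.5

Apply Gauss's area formula: 2A = Σ (x_i·y_{i+1} − x_{i+1}·y_i), indices taken mod 7.
Cross-terms: -66, -89, -27, -15, -33, 6, 3  ⇒  Σ = -221
Area = |Σ|/2 = 110.5.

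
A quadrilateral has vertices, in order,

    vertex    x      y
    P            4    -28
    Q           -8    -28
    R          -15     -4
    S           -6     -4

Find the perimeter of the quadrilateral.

|PQ| = √((-12)² + (0)²) = √144 = 12
|QR| = √((-7)² + (24)²) = √625 = 25
|RS| = √((9)² + (0)²) = √81 = 9
|SP| = √((10)² + (-24)²) = √676 = 26
Perimeter = 12 + 25 + 9 + 26 = 72.

72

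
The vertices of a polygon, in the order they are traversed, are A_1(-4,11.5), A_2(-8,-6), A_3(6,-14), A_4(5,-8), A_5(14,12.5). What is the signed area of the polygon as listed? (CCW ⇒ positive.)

335.75

Apply Gauss's area formula: 2A = Σ (x_i·y_{i+1} − x_{i+1}·y_i), indices taken mod 5.
Σ = (116) + (148) + (22) + (174.5) + (211) = 671.5
Signed area = Σ/2 = 335.75 (positive ⇒ counter-clockwise traversal).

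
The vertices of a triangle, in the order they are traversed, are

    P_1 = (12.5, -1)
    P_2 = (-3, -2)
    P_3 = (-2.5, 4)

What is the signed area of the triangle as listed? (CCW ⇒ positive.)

Apply the shoelace formula: 2A = Σ (x_i·y_{i+1} − x_{i+1}·y_i), indices taken mod 3.
P_1→P_2: (12.5)(-2) − (-3)(-1) = -28
P_2→P_3: (-3)(4) − (-2.5)(-2) = -17
P_3→P_1: (-2.5)(-1) − (12.5)(4) = -47.5
Σ = -92.5
Signed area = Σ/2 = -46.25 (negative ⇒ clockwise traversal).

-46.25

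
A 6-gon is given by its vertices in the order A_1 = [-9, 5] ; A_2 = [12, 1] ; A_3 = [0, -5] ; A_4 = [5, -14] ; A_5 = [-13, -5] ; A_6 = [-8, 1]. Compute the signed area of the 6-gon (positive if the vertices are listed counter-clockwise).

Apply the surveyor's formula: 2A = Σ (x_i·y_{i+1} − x_{i+1}·y_i), indices taken mod 6.
A_1→A_2: (-9)(1) − (12)(5) = -69
A_2→A_3: (12)(-5) − (0)(1) = -60
A_3→A_4: (0)(-14) − (5)(-5) = 25
A_4→A_5: (5)(-5) − (-13)(-14) = -207
A_5→A_6: (-13)(1) − (-8)(-5) = -53
A_6→A_1: (-8)(5) − (-9)(1) = -31
Σ = -395
Signed area = Σ/2 = -197.5 (negative ⇒ clockwise traversal).

-197.5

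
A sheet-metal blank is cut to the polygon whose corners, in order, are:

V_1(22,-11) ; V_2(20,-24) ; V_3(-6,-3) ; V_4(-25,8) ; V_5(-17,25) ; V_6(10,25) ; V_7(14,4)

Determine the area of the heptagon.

1175.5

V_1→V_2: (22)(-24) − (20)(-11) = -308
V_2→V_3: (20)(-3) − (-6)(-24) = -204
V_3→V_4: (-6)(8) − (-25)(-3) = -123
V_4→V_5: (-25)(25) − (-17)(8) = -489
V_5→V_6: (-17)(25) − (10)(25) = -675
V_6→V_7: (10)(4) − (14)(25) = -310
V_7→V_1: (14)(-11) − (22)(4) = -242
Σ = -2351
Area = |Σ|/2 = 1175.5.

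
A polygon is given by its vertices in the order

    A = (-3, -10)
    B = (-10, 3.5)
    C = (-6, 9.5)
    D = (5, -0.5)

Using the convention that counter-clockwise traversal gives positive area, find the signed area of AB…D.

-140.25

Cross-terms: -110.5, -74, -44.5, -51.5  ⇒  Σ = -280.5
Signed area = Σ/2 = -140.25 (negative ⇒ clockwise traversal).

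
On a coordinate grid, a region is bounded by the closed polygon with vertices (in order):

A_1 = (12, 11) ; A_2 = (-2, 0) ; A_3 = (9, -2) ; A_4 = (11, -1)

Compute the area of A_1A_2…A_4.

Apply the shoelace (surveyor's) formula: 2A = Σ (x_i·y_{i+1} − x_{i+1}·y_i), indices taken mod 4.
A_1→A_2: (12)(0) − (-2)(11) = 22
A_2→A_3: (-2)(-2) − (9)(0) = 4
A_3→A_4: (9)(-1) − (11)(-2) = 13
A_4→A_1: (11)(11) − (12)(-1) = 133
Σ = 172
Area = |Σ|/2 = 86.

86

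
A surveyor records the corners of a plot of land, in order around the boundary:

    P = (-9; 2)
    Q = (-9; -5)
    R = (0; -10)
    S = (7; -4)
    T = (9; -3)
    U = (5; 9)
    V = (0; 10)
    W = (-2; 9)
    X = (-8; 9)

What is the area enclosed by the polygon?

261.5

Apply Gauss's area formula: 2A = Σ (x_i·y_{i+1} − x_{i+1}·y_i), indices taken mod 9.
Cross-terms: 63, 90, 70, 15, 96, 50, 20, 54, 65  ⇒  Σ = 523
Area = |Σ|/2 = 261.5.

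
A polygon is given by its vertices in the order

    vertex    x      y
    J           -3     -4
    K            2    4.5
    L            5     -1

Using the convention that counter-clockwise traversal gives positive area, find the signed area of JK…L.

-26.5

Σ = (-5.5) + (-24.5) + (-23) = -53
Signed area = Σ/2 = -26.5 (negative ⇒ clockwise traversal).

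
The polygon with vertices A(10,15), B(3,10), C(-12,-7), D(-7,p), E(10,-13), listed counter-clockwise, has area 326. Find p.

Write out the shoelace sum; only the two edges meeting at D involve p:
2·Area = [((-12)·p − (-7)·(-7)) + ((-7)·(-13) − 10·p)] + 434
       = -22·p + 476 = 652
⇒ p = -8.

-8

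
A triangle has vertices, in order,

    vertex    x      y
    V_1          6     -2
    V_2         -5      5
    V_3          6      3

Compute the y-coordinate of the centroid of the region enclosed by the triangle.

Apply Gauss's area formula. First the cross-terms c_i = x_i·y_{i+1} − x_{i+1}·y_i:
  20, -45, -30  ⇒  2A = -55, A = -27.5.
Then Σ (y_i + y_{i+1})·c_i = -330, so ȳ = -330 / (6·(-27.5)) = 2.

2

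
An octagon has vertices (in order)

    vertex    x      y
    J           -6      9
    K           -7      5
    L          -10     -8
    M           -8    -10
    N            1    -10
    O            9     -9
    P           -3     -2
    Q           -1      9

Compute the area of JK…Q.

Apply Gauss's area formula: 2A = Σ (x_i·y_{i+1} − x_{i+1}·y_i), indices taken mod 8.
Σ = (33) + (106) + (36) + (90) + (81) + (-45) + (-29) + (45) = 317
Area = |Σ|/2 = 158.5.

158.5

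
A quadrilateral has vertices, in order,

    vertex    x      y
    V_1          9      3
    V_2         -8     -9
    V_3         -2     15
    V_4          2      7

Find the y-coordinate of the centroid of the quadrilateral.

Apply the shoelace formula. First the cross-terms c_i = x_i·y_{i+1} − x_{i+1}·y_i:
  -57, -138, -44, -57  ⇒  2A = -296, A = -148.
Then Σ (y_i + y_{i+1})·c_i = -2024, so ȳ = -2024 / (6·(-148)) = 253/111.

253/111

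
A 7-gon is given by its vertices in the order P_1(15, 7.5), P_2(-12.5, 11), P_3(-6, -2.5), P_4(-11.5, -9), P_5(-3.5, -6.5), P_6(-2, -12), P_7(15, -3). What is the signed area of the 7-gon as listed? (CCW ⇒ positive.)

Cross-terms: 258.75, 97.25, 25.25, 43.25, 29, 186, 157.5  ⇒  Σ = 797
Signed area = Σ/2 = 398.5 (positive ⇒ counter-clockwise traversal).

398.5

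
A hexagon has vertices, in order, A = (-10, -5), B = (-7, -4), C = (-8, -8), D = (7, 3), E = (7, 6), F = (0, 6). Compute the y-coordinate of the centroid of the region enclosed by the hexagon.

Apply the surveyor's formula. First the cross-terms c_i = x_i·y_{i+1} − x_{i+1}·y_i:
  5, 24, 32, 21, 42, 60  ⇒  2A = 184, A = 92.
Then Σ (y_i + y_{i+1})·c_i = 260, so ȳ = 260 / (6·92) = 65/138.

65/138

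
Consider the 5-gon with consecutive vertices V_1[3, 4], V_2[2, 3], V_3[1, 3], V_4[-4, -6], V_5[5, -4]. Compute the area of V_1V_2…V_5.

V_1→V_2: (3)(3) − (2)(4) = 1
V_2→V_3: (2)(3) − (1)(3) = 3
V_3→V_4: (1)(-6) − (-4)(3) = 6
V_4→V_5: (-4)(-4) − (5)(-6) = 46
V_5→V_1: (5)(4) − (3)(-4) = 32
Σ = 88
Area = |Σ|/2 = 44.

44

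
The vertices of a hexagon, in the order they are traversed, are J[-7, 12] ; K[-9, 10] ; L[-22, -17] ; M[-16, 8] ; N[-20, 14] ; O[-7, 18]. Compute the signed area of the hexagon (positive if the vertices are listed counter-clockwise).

Cross-terms: 38, 373, -448, -64, -262, 42  ⇒  Σ = -321
Signed area = Σ/2 = -160.5 (negative ⇒ clockwise traversal).

-160.5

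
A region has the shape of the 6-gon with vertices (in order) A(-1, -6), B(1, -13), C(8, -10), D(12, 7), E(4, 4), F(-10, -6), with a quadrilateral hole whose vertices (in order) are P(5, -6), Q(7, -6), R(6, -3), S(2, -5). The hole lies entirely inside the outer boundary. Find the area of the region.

181.5

Outer boundary:
A→B: (-1)(-13) − (1)(-6) = 19
B→C: (1)(-10) − (8)(-13) = 94
C→D: (8)(7) − (12)(-10) = 176
D→E: (12)(4) − (4)(7) = 20
E→F: (4)(-6) − (-10)(4) = 16
F→A: (-10)(-6) − (-1)(-6) = 54
Σ = 379
Area = |Σ|/2 = 189.5.
Hole:
Apply the shoelace (surveyor's) formula: 2A = Σ (x_i·y_{i+1} − x_{i+1}·y_i), indices taken mod 4.
Cross-terms: 12, 15, -24, 13  ⇒  Σ = 16
Area = |Σ|/2 = 8.
Net area = 189.5 − 8 = 181.5.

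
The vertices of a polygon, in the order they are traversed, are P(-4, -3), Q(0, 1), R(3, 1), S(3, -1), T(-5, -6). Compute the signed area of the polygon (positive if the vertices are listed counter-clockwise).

Cross-terms: -4, -3, -6, -23, -9  ⇒  Σ = -45
Signed area = Σ/2 = -22.5 (negative ⇒ clockwise traversal).

-22.5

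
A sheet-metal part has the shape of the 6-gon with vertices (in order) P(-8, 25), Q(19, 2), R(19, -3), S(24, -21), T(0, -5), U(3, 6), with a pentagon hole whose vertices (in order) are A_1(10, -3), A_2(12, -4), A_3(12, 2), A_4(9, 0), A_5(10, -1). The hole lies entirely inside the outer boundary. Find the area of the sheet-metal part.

437

Outer boundary:
P→Q: (-8)(2) − (19)(25) = -491
Q→R: (19)(-3) − (19)(2) = -95
R→S: (19)(-21) − (24)(-3) = -327
S→T: (24)(-5) − (0)(-21) = -120
T→U: (0)(6) − (3)(-5) = 15
U→P: (3)(25) − (-8)(6) = 123
Σ = -895
Area = |Σ|/2 = 447.5.
Hole:
Σ = (-4) + (72) + (-18) + (-9) + (-20) = 21
Area = |Σ|/2 = 10.5.
Net area = 447.5 − 10.5 = 437.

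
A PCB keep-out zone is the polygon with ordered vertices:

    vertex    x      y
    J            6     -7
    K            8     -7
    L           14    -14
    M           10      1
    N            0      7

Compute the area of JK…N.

Cross-terms: 14, -14, 154, 70, -42  ⇒  Σ = 182
Area = |Σ|/2 = 91.

91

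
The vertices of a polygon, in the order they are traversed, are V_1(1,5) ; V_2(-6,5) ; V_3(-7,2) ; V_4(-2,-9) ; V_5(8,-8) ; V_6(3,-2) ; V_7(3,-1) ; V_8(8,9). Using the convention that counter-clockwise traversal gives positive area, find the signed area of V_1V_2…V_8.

145

Apply Gauss's area formula: 2A = Σ (x_i·y_{i+1} − x_{i+1}·y_i), indices taken mod 8.
Σ = (35) + (23) + (67) + (88) + (8) + (3) + (35) + (31) = 290
Signed area = Σ/2 = 145 (positive ⇒ counter-clockwise traversal).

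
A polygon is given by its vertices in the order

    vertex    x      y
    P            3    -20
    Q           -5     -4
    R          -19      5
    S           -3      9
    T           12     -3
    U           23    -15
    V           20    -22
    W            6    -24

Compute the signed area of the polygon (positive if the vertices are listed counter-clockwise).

Apply the surveyor's formula: 2A = Σ (x_i·y_{i+1} − x_{i+1}·y_i), indices taken mod 8.
P→Q: (3)(-4) − (-5)(-20) = -112
Q→R: (-5)(5) − (-19)(-4) = -101
R→S: (-19)(9) − (-3)(5) = -156
S→T: (-3)(-3) − (12)(9) = -99
T→U: (12)(-15) − (23)(-3) = -111
U→V: (23)(-22) − (20)(-15) = -206
V→W: (20)(-24) − (6)(-22) = -348
W→P: (6)(-20) − (3)(-24) = -48
Σ = -1181
Signed area = Σ/2 = -590.5 (negative ⇒ clockwise traversal).

-590.5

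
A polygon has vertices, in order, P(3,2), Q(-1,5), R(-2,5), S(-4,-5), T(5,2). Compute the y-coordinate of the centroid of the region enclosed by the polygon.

Apply the surveyor's formula. First the cross-terms c_i = x_i·y_{i+1} − x_{i+1}·y_i:
  17, 5, 30, 17, 4  ⇒  2A = 73, A = 36.5.
Then Σ (y_i + y_{i+1})·c_i = 134, so ȳ = 134 / (6·36.5) = 134/219.

134/219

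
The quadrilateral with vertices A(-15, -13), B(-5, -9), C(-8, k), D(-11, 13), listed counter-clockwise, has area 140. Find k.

Write out the shoelace sum; only the two edges meeting at C involve k:
2·Area = [((-5)·k − (-8)·(-9)) + ((-8)·13 − (-11)·k)] + 408
       = 6·k + 232 = 280
⇒ k = 8.

8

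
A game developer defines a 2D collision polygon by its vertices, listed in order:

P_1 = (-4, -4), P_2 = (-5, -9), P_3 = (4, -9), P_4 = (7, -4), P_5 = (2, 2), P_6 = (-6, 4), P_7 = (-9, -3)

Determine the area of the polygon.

Apply the surveyor's formula: 2A = Σ (x_i·y_{i+1} − x_{i+1}·y_i), indices taken mod 7.
Σ = (16) + (81) + (47) + (22) + (20) + (54) + (24) = 264
Area = |Σ|/2 = 132.

132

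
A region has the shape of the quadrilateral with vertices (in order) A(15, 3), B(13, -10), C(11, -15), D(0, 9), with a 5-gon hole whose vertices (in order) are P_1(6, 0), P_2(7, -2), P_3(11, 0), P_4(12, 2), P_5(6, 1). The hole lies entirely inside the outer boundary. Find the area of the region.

Outer boundary:
Apply the surveyor's formula: 2A = Σ (x_i·y_{i+1} − x_{i+1}·y_i), indices taken mod 4.
Σ = (-189) + (-85) + (99) + (-135) = -310
Area = |Σ|/2 = 155.
Hole:
Apply the shoelace formula: 2A = Σ (x_i·y_{i+1} − x_{i+1}·y_i), indices taken mod 5.
Cross-terms: -12, 22, 22, 0, -6  ⇒  Σ = 26
Area = |Σ|/2 = 13.
Net area = 155 − 13 = 142.

142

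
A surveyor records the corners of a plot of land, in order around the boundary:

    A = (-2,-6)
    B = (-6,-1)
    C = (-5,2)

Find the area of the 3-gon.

8.5

Cross-terms: -34, -17, 34  ⇒  Σ = -17
Area = |Σ|/2 = 8.5.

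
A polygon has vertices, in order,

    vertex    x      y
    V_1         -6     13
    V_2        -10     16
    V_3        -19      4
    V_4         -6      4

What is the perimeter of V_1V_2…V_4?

42

|V_1V_2| = √((-4)² + (3)²) = √25 = 5
|V_2V_3| = √((-9)² + (-12)²) = √225 = 15
|V_3V_4| = √((13)² + (0)²) = √169 = 13
|V_4V_1| = √((0)² + (9)²) = √81 = 9
Perimeter = 5 + 15 + 13 + 9 = 42.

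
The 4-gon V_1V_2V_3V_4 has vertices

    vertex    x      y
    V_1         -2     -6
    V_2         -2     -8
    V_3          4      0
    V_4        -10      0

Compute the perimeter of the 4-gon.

36

|V_1V_2| = √((0)² + (-2)²) = √4 = 2
|V_2V_3| = √((6)² + (8)²) = √100 = 10
|V_3V_4| = √((-14)² + (0)²) = √196 = 14
|V_4V_1| = √((8)² + (-6)²) = √100 = 10
Perimeter = 2 + 10 + 14 + 10 = 36.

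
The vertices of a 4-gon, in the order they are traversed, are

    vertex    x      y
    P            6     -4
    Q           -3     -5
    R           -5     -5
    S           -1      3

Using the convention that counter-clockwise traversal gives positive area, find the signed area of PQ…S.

Cross-terms: -42, -10, -20, -14  ⇒  Σ = -86
Signed area = Σ/2 = -43 (negative ⇒ clockwise traversal).

-43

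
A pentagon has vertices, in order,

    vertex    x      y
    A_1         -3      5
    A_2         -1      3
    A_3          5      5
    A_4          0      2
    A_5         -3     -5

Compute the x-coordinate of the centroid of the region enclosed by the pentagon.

Apply the surveyor's formula. First the cross-terms c_i = x_i·y_{i+1} − x_{i+1}·y_i:
  -4, -20, 10, 6, -30  ⇒  2A = -38, A = -19.
Then Σ (x_i + x_{i+1})·c_i = 148, so x̄ = 148 / (6·(-19)) = -74/57.

-74/57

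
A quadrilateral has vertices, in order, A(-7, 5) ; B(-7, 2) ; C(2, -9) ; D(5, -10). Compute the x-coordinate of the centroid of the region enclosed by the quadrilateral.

-1.8

Apply the surveyor's formula. First the cross-terms c_i = x_i·y_{i+1} − x_{i+1}·y_i:
  21, 59, 25, -45  ⇒  2A = 60, A = 30.
Then Σ (x_i + x_{i+1})·c_i = -324, so x̄ = -324 / (6·30) = -1.8.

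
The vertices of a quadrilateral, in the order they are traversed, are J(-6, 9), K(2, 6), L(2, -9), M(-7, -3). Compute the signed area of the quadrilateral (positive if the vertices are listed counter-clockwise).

Apply the surveyor's formula: 2A = Σ (x_i·y_{i+1} − x_{i+1}·y_i), indices taken mod 4.
Cross-terms: -54, -30, -69, -81  ⇒  Σ = -234
Signed area = Σ/2 = -117 (negative ⇒ clockwise traversal).

-117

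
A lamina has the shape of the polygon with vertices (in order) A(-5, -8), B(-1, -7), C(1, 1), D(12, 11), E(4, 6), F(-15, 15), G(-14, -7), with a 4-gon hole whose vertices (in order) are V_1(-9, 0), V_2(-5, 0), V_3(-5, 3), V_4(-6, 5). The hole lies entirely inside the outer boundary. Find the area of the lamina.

Outer boundary:
Apply Gauss's area formula: 2A = Σ (x_i·y_{i+1} − x_{i+1}·y_i), indices taken mod 7.
Σ = (27) + (6) + (-1) + (28) + (150) + (315) + (77) = 602
Area = |Σ|/2 = 301.
Hole:
Σ = (0) + (-15) + (-7) + (45) = 23
Area = |Σ|/2 = 11.5.
Net area = 301 − 11.5 = 289.5.

289.5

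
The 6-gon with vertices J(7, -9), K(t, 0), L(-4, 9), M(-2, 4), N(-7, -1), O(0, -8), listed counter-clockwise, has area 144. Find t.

8

Write out the shoelace sum; only the two edges meeting at K involve t:
2·Area = [(7·0 − t·(-9)) + (t·9 − (-4)·0)] + 144
       = 18·t + 144 = 288
⇒ t = 8.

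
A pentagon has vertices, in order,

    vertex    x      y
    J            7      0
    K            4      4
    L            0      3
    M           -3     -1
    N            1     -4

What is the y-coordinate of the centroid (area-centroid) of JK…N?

37/270

Apply Gauss's area formula. First the cross-terms c_i = x_i·y_{i+1} − x_{i+1}·y_i:
  28, 12, 9, 13, 28  ⇒  2A = 90, A = 45.
Then Σ (y_i + y_{i+1})·c_i = 37, so ȳ = 37 / (6·45) = 37/270.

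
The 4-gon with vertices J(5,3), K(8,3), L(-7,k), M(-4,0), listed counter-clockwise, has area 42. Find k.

7

Write out the shoelace sum; only the two edges meeting at L involve k:
2·Area = [(8·k − (-7)·3) + ((-7)·0 − (-4)·k)] + -21
       = 12·k + 0 = 84
⇒ k = 7.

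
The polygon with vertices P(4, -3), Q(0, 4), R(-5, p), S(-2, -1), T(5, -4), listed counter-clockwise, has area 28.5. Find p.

Write out the shoelace sum; only the two edges meeting at R involve p:
2·Area = [(0·p − (-5)·4) + ((-5)·(-1) − (-2)·p)] + 30
       = 2·p + 55 = 57
⇒ p = 1.

1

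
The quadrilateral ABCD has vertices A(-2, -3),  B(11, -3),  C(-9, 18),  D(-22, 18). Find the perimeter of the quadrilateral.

|AB| = √((13)² + (0)²) = √169 = 13
|BC| = √((-20)² + (21)²) = √841 = 29
|CD| = √((-13)² + (0)²) = √169 = 13
|DA| = √((20)² + (-21)²) = √841 = 29
Perimeter = 13 + 29 + 13 + 29 = 84.

84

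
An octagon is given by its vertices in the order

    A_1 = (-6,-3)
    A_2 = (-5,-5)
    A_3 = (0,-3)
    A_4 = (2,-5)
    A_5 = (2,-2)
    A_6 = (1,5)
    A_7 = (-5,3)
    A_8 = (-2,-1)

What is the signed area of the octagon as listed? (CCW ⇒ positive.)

Σ = (15) + (15) + (6) + (6) + (12) + (28) + (11) + (0) = 93
Signed area = Σ/2 = 46.5 (positive ⇒ counter-clockwise traversal).

46.5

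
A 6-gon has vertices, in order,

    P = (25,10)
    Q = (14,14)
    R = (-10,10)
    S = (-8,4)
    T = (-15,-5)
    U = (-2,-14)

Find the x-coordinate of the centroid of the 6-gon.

262/87

Apply the surveyor's formula. First the cross-terms c_i = x_i·y_{i+1} − x_{i+1}·y_i:
  210, 280, 40, 100, 200, 330  ⇒  2A = 1160, A = 580.
Then Σ (x_i + x_{i+1})·c_i = 10480, so x̄ = 10480 / (6·580) = 262/87.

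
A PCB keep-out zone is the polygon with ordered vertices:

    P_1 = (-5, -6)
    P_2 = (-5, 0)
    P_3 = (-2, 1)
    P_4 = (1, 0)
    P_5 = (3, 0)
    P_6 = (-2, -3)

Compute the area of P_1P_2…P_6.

24

Cross-terms: -30, -5, -1, 0, -9, -3  ⇒  Σ = -48
Area = |Σ|/2 = 24.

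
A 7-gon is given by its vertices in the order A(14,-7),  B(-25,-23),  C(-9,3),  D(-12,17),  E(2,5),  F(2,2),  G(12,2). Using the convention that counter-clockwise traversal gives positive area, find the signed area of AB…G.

Apply the shoelace (surveyor's) formula: 2A = Σ (x_i·y_{i+1} − x_{i+1}·y_i), indices taken mod 7.
A→B: (14)(-23) − (-25)(-7) = -497
B→C: (-25)(3) − (-9)(-23) = -282
C→D: (-9)(17) − (-12)(3) = -117
D→E: (-12)(5) − (2)(17) = -94
E→F: (2)(2) − (2)(5) = -6
F→G: (2)(2) − (12)(2) = -20
G→A: (12)(-7) − (14)(2) = -112
Σ = -1128
Signed area = Σ/2 = -564 (negative ⇒ clockwise traversal).

-564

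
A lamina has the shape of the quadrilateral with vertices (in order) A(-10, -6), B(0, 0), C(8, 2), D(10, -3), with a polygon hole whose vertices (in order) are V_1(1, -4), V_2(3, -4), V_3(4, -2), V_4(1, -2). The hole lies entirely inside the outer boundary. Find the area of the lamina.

62

Outer boundary:
Apply the shoelace (surveyor's) formula: 2A = Σ (x_i·y_{i+1} − x_{i+1}·y_i), indices taken mod 4.
Σ = (0) + (0) + (-44) + (-90) = -134
Area = |Σ|/2 = 67.
Hole:
V_1→V_2: (1)(-4) − (3)(-4) = 8
V_2→V_3: (3)(-2) − (4)(-4) = 10
V_3→V_4: (4)(-2) − (1)(-2) = -6
V_4→V_1: (1)(-4) − (1)(-2) = -2
Σ = 10
Area = |Σ|/2 = 5.
Net area = 67 − 5 = 62.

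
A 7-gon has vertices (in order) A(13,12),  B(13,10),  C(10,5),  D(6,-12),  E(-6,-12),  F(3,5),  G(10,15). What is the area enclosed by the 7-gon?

Apply Gauss's area formula: 2A = Σ (x_i·y_{i+1} − x_{i+1}·y_i), indices taken mod 7.
Σ = (-26) + (-35) + (-150) + (-144) + (6) + (-5) + (-75) = -429
Area = |Σ|/2 = 214.5.

214.5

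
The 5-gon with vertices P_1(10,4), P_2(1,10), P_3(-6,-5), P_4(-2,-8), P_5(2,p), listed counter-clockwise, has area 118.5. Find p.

Write out the shoelace sum; only the two edges meeting at P_5 involve p:
2·Area = [((-2)·p − 2·(-8)) + (2·4 − 10·p)] + 189
       = -12·p + 213 = 237
⇒ p = -2.

-2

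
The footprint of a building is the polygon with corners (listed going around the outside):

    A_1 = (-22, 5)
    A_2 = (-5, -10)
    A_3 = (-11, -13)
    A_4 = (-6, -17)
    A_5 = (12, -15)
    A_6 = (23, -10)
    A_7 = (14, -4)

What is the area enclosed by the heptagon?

429

A_1→A_2: (-22)(-10) − (-5)(5) = 245
A_2→A_3: (-5)(-13) − (-11)(-10) = -45
A_3→A_4: (-11)(-17) − (-6)(-13) = 109
A_4→A_5: (-6)(-15) − (12)(-17) = 294
A_5→A_6: (12)(-10) − (23)(-15) = 225
A_6→A_7: (23)(-4) − (14)(-10) = 48
A_7→A_1: (14)(5) − (-22)(-4) = -18
Σ = 858
Area = |Σ|/2 = 429.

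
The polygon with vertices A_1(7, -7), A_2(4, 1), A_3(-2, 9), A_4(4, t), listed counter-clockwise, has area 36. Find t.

-7

The doubled signed area Σ (x_i y_{i+1} − x_{i+1} y_i) is linear in t.
With t=0 it equals 9; the coefficient of t is -9 (from the two edges through A_4).
So -9·t + 9 = 2·36 = 72 ⇒ t = -7.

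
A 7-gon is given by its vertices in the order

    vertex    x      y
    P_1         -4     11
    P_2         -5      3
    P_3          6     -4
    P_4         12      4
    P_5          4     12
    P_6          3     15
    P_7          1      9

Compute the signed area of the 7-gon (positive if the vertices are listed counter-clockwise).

Cross-terms: 43, 2, 72, 128, 24, 12, 47  ⇒  Σ = 328
Signed area = Σ/2 = 164 (positive ⇒ counter-clockwise traversal).

164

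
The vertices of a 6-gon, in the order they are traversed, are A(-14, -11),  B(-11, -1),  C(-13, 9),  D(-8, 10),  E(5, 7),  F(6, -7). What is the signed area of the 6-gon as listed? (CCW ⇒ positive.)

-312

Apply the shoelace (surveyor's) formula: 2A = Σ (x_i·y_{i+1} − x_{i+1}·y_i), indices taken mod 6.
A→B: (-14)(-1) − (-11)(-11) = -107
B→C: (-11)(9) − (-13)(-1) = -112
C→D: (-13)(10) − (-8)(9) = -58
D→E: (-8)(7) − (5)(10) = -106
E→F: (5)(-7) − (6)(7) = -77
F→A: (6)(-11) − (-14)(-7) = -164
Σ = -624
Signed area = Σ/2 = -312 (negative ⇒ clockwise traversal).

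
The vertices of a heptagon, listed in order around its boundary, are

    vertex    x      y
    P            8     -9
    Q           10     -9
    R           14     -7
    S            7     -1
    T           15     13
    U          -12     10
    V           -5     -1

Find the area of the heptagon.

318

Apply Gauss's area formula: 2A = Σ (x_i·y_{i+1} − x_{i+1}·y_i), indices taken mod 7.
Σ = (18) + (56) + (35) + (106) + (306) + (62) + (53) = 636
Area = |Σ|/2 = 318.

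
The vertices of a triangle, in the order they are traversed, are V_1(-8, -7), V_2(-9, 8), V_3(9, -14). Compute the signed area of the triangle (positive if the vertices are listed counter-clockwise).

V_1→V_2: (-8)(8) − (-9)(-7) = -127
V_2→V_3: (-9)(-14) − (9)(8) = 54
V_3→V_1: (9)(-7) − (-8)(-14) = -175
Σ = -248
Signed area = Σ/2 = -124 (negative ⇒ clockwise traversal).

-124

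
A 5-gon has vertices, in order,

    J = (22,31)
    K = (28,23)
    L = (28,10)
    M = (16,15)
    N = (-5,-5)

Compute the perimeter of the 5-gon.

|JK| = √((6)² + (-8)²) = √100 = 10
|KL| = √((0)² + (-13)²) = √169 = 13
|LM| = √((-12)² + (5)²) = √169 = 13
|MN| = √((-21)² + (-20)²) = √841 = 29
|NJ| = √((27)² + (36)²) = √2025 = 45
Perimeter = 10 + 13 + 13 + 29 + 45 = 110.

110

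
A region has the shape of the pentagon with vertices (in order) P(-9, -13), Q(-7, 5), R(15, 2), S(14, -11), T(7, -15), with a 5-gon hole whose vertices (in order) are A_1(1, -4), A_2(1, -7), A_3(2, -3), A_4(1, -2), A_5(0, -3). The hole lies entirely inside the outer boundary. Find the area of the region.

Outer boundary:
P→Q: (-9)(5) − (-7)(-13) = -136
Q→R: (-7)(2) − (15)(5) = -89
R→S: (15)(-11) − (14)(2) = -193
S→T: (14)(-15) − (7)(-11) = -133
T→P: (7)(-13) − (-9)(-15) = -226
Σ = -777
Area = |Σ|/2 = 388.5.
Hole:
Apply the shoelace (surveyor's) formula: 2A = Σ (x_i·y_{i+1} − x_{i+1}·y_i), indices taken mod 5.
Σ = (-3) + (11) + (-1) + (-3) + (3) = 7
Area = |Σ|/2 = 3.5.
Net area = 388.5 − 3.5 = 385.

385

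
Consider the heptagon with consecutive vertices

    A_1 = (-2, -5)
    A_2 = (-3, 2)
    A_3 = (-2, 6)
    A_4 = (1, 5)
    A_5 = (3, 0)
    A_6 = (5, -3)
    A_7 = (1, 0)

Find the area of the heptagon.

A_1→A_2: (-2)(2) − (-3)(-5) = -19
A_2→A_3: (-3)(6) − (-2)(2) = -14
A_3→A_4: (-2)(5) − (1)(6) = -16
A_4→A_5: (1)(0) − (3)(5) = -15
A_5→A_6: (3)(-3) − (5)(0) = -9
A_6→A_7: (5)(0) − (1)(-3) = 3
A_7→A_1: (1)(-5) − (-2)(0) = -5
Σ = -75
Area = |Σ|/2 = 37.5.

37.5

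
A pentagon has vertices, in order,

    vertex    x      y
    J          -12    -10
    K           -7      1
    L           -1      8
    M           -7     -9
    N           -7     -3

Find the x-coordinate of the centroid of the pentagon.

Apply the shoelace (surveyor's) formula. First the cross-terms c_i = x_i·y_{i+1} − x_{i+1}·y_i:
  -82, -55, 65, -42, 34  ⇒  2A = -80, A = -40.
Then Σ (x_i + x_{i+1})·c_i = 1420, so x̄ = 1420 / (6·(-40)) = -71/12.

-71/12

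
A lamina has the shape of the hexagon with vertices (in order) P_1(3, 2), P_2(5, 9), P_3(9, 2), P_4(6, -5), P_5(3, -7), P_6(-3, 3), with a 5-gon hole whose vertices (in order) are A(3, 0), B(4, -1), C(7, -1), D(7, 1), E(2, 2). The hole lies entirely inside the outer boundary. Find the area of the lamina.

Outer boundary:
Apply the shoelace formula: 2A = Σ (x_i·y_{i+1} − x_{i+1}·y_i), indices taken mod 6.
P_1→P_2: (3)(9) − (5)(2) = 17
P_2→P_3: (5)(2) − (9)(9) = -71
P_3→P_4: (9)(-5) − (6)(2) = -57
P_4→P_5: (6)(-7) − (3)(-5) = -27
P_5→P_6: (3)(3) − (-3)(-7) = -12
P_6→P_1: (-3)(2) − (3)(3) = -15
Σ = -165
Area = |Σ|/2 = 82.5.
Hole:
A→B: (3)(-1) − (4)(0) = -3
B→C: (4)(-1) − (7)(-1) = 3
C→D: (7)(1) − (7)(-1) = 14
D→E: (7)(2) − (2)(1) = 12
E→A: (2)(0) − (3)(2) = -6
Σ = 20
Area = |Σ|/2 = 10.
Net area = 82.5 − 10 = 72.5.

72.5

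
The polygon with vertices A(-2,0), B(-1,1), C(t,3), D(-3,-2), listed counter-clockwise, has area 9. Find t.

-6

The doubled signed area Σ (x_i y_{i+1} − x_{i+1} y_i) is linear in t.
With t=0 it equals 0; the coefficient of t is -3 (from the two edges through C).
So -3·t + 0 = 2·9 = 18 ⇒ t = -6.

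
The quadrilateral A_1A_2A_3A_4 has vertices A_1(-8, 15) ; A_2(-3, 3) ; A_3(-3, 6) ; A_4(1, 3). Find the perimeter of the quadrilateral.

|A_1A_2| = √((5)² + (-12)²) = √169 = 13
|A_2A_3| = √((0)² + (3)²) = √9 = 3
|A_3A_4| = √((4)² + (-3)²) = √25 = 5
|A_4A_1| = √((-9)² + (12)²) = √225 = 15
Perimeter = 13 + 3 + 5 + 15 = 36.

36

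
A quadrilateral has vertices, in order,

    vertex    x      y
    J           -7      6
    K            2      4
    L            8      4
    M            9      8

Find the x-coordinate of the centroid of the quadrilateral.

Apply the shoelace formula. First the cross-terms c_i = x_i·y_{i+1} − x_{i+1}·y_i:
  -40, -24, 28, 110  ⇒  2A = 74, A = 37.
Then Σ (x_i + x_{i+1})·c_i = 656, so x̄ = 656 / (6·37) = 328/111.

328/111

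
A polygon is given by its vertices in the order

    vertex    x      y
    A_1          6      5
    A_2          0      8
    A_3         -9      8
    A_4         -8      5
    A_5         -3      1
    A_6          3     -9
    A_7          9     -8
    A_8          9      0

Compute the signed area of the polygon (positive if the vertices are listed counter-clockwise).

A_1→A_2: (6)(8) − (0)(5) = 48
A_2→A_3: (0)(8) − (-9)(8) = 72
A_3→A_4: (-9)(5) − (-8)(8) = 19
A_4→A_5: (-8)(1) − (-3)(5) = 7
A_5→A_6: (-3)(-9) − (3)(1) = 24
A_6→A_7: (3)(-8) − (9)(-9) = 57
A_7→A_8: (9)(0) − (9)(-8) = 72
A_8→A_1: (9)(5) − (6)(0) = 45
Σ = 344
Signed area = Σ/2 = 172 (positive ⇒ counter-clockwise traversal).

172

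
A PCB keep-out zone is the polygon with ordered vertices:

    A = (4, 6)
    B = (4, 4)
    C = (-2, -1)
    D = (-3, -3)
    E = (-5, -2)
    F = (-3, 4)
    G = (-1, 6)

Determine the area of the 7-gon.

Apply the shoelace (surveyor's) formula: 2A = Σ (x_i·y_{i+1} − x_{i+1}·y_i), indices taken mod 7.
A→B: (4)(4) − (4)(6) = -8
B→C: (4)(-1) − (-2)(4) = 4
C→D: (-2)(-3) − (-3)(-1) = 3
D→E: (-3)(-2) − (-5)(-3) = -9
E→F: (-5)(4) − (-3)(-2) = -26
F→G: (-3)(6) − (-1)(4) = -14
G→A: (-1)(6) − (4)(6) = -30
Σ = -80
Area = |Σ|/2 = 40.

40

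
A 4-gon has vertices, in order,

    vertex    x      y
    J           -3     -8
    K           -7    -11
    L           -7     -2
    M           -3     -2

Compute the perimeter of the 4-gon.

24

|JK| = √((-4)² + (-3)²) = √25 = 5
|KL| = √((0)² + (9)²) = √81 = 9
|LM| = √((4)² + (0)²) = √16 = 4
|MJ| = √((0)² + (-6)²) = √36 = 6
Perimeter = 5 + 9 + 4 + 6 = 24.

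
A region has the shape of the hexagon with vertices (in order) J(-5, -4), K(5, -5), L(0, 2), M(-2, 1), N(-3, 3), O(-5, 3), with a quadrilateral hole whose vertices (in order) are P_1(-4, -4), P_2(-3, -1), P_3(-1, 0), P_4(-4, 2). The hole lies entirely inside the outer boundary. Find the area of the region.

Outer boundary:
Apply the shoelace formula: 2A = Σ (x_i·y_{i+1} − x_{i+1}·y_i), indices taken mod 6.
Cross-terms: 45, 10, 4, -3, 6, 35  ⇒  Σ = 97
Area = |Σ|/2 = 48.5.
Hole:
Cross-terms: -8, -1, -2, 24  ⇒  Σ = 13
Area = |Σ|/2 = 6.5.
Net area = 48.5 − 6.5 = 42.

42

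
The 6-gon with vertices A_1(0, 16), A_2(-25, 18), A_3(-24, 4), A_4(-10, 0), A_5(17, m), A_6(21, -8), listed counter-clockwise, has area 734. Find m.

-16

The doubled signed area Σ (x_i y_{i+1} − x_{i+1} y_i) is linear in m.
With m=0 it equals 972; the coefficient of m is -31 (from the two edges through A_5).
So -31·m + 972 = 2·734 = 1468 ⇒ m = -16.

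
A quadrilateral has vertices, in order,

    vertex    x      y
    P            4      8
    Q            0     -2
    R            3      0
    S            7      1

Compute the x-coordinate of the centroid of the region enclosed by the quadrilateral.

Apply Gauss's area formula. First the cross-terms c_i = x_i·y_{i+1} − x_{i+1}·y_i:
  -8, 6, 3, 52  ⇒  2A = 53, A = 26.5.
Then Σ (x_i + x_{i+1})·c_i = 588, so x̄ = 588 / (6·26.5) = 196/53.

196/53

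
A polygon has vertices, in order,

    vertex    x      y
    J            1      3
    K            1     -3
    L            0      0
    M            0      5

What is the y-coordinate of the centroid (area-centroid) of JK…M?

Apply the shoelace (surveyor's) formula. First the cross-terms c_i = x_i·y_{i+1} − x_{i+1}·y_i:
  -6, 0, 0, -5  ⇒  2A = -11, A = -5.5.
Then Σ (y_i + y_{i+1})·c_i = -40, so ȳ = -40 / (6·(-5.5)) = 40/33.

40/33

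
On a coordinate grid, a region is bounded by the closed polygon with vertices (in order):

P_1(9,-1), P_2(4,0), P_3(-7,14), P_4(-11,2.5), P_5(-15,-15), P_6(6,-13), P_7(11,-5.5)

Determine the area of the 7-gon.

416.25

Apply the shoelace (surveyor's) formula: 2A = Σ (x_i·y_{i+1} − x_{i+1}·y_i), indices taken mod 7.
Σ = (4) + (56) + (136.5) + (202.5) + (285) + (110) + (38.5) = 832.5
Area = |Σ|/2 = 416.25.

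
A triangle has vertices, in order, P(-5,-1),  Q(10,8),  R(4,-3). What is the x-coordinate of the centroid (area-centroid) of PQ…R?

3

Apply the shoelace formula. First the cross-terms c_i = x_i·y_{i+1} − x_{i+1}·y_i:
  -30, -62, -19  ⇒  2A = -111, A = -55.5.
Then Σ (x_i + x_{i+1})·c_i = -999, so x̄ = -999 / (6·(-55.5)) = 3.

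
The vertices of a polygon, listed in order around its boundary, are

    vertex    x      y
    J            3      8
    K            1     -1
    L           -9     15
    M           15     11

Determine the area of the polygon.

121

Apply the shoelace formula: 2A = Σ (x_i·y_{i+1} − x_{i+1}·y_i), indices taken mod 4.
Cross-terms: -11, 6, -324, 87  ⇒  Σ = -242
Area = |Σ|/2 = 121.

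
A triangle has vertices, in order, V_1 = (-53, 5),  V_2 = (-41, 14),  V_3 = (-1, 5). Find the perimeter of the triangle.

108

|V_1V_2| = √((12)² + (9)²) = √225 = 15
|V_2V_3| = √((40)² + (-9)²) = √1681 = 41
|V_3V_1| = √((-52)² + (0)²) = √2704 = 52
Perimeter = 15 + 41 + 52 = 108.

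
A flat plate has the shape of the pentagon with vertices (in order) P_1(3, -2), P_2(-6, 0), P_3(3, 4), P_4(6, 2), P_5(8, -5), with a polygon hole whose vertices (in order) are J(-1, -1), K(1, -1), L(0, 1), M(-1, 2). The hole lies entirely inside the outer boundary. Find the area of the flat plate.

Outer boundary:
Apply the surveyor's formula: 2A = Σ (x_i·y_{i+1} − x_{i+1}·y_i), indices taken mod 5.
Σ = (-12) + (-24) + (-18) + (-46) + (-1) = -101
Area = |Σ|/2 = 50.5.
Hole:
J→K: (-1)(-1) − (1)(-1) = 2
K→L: (1)(1) − (0)(-1) = 1
L→M: (0)(2) − (-1)(1) = 1
M→J: (-1)(-1) − (-1)(2) = 3
Σ = 7
Area = |Σ|/2 = 3.5.
Net area = 50.5 − 3.5 = 47.

47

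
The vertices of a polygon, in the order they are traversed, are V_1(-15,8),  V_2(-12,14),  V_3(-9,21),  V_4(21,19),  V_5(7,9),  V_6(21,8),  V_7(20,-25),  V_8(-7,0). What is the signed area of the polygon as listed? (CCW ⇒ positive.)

-922.5

Cross-terms: -114, -126, -612, 56, -133, -685, -175, -56  ⇒  Σ = -1845
Signed area = Σ/2 = -922.5 (negative ⇒ clockwise traversal).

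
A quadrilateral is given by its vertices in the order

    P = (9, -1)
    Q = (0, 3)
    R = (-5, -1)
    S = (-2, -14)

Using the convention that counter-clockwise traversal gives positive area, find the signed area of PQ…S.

Σ = (27) + (15) + (68) + (128) = 238
Signed area = Σ/2 = 119 (positive ⇒ counter-clockwise traversal).

119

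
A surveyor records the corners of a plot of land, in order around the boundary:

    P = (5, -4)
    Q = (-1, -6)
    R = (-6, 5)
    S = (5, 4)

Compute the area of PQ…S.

Apply the shoelace (surveyor's) formula: 2A = Σ (x_i·y_{i+1} − x_{i+1}·y_i), indices taken mod 4.
Σ = (-34) + (-41) + (-49) + (-40) = -164
Area = |Σ|/2 = 82.

82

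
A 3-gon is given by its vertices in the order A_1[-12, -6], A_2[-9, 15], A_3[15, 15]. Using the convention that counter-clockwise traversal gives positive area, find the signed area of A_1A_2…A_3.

Apply the shoelace (surveyor's) formula: 2A = Σ (x_i·y_{i+1} − x_{i+1}·y_i), indices taken mod 3.
Cross-terms: -234, -360, 90  ⇒  Σ = -504
Signed area = Σ/2 = -252 (negative ⇒ clockwise traversal).

-252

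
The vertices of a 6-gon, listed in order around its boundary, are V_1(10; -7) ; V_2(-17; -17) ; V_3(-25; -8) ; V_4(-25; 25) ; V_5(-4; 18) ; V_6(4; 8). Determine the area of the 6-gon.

Apply Gauss's area formula: 2A = Σ (x_i·y_{i+1} − x_{i+1}·y_i), indices taken mod 6.
V_1→V_2: (10)(-17) − (-17)(-7) = -289
V_2→V_3: (-17)(-8) − (-25)(-17) = -289
V_3→V_4: (-25)(25) − (-25)(-8) = -825
V_4→V_5: (-25)(18) − (-4)(25) = -350
V_5→V_6: (-4)(8) − (4)(18) = -104
V_6→V_1: (4)(-7) − (10)(8) = -108
Σ = -1965
Area = |Σ|/2 = 982.5.

982.5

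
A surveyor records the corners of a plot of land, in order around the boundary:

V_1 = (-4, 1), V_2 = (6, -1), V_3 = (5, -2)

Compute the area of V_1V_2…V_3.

6

Apply the surveyor's formula: 2A = Σ (x_i·y_{i+1} − x_{i+1}·y_i), indices taken mod 3.
Σ = (-2) + (-7) + (-3) = -12
Area = |Σ|/2 = 6.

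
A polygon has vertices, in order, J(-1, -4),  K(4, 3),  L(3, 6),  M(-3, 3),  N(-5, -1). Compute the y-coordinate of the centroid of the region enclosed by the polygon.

51/46

Apply the shoelace (surveyor's) formula. First the cross-terms c_i = x_i·y_{i+1} − x_{i+1}·y_i:
  13, 15, 27, 18, 19  ⇒  2A = 92, A = 46.
Then Σ (y_i + y_{i+1})·c_i = 306, so ȳ = 306 / (6·46) = 51/46.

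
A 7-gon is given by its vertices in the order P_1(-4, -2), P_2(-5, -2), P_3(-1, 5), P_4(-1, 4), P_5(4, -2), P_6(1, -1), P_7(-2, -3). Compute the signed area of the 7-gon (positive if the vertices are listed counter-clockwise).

Apply the shoelace (surveyor's) formula: 2A = Σ (x_i·y_{i+1} − x_{i+1}·y_i), indices taken mod 7.
Σ = (-2) + (-27) + (1) + (-14) + (-2) + (-5) + (-8) = -57
Signed area = Σ/2 = -28.5 (negative ⇒ clockwise traversal).

-28.5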